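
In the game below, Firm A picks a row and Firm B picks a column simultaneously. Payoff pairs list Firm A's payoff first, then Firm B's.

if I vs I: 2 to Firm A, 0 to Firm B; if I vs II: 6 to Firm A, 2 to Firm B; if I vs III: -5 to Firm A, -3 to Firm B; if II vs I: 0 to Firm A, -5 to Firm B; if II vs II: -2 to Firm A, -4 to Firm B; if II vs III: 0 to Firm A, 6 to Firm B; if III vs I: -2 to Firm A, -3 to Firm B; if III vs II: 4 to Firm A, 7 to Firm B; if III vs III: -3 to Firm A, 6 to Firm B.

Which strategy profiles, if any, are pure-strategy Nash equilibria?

A profile is a Nash equilibrium when each player is best-responding to the other.
Firm A's best responses — vs I: I (payoff 2); vs II: I (payoff 6); vs III: II (payoff 0).
Firm B's best responses — vs I: II (payoff 2); vs II: III (payoff 6); vs III: II (payoff 7).
Mutual best responses occur at (I, II) and (II, III); at each, neither player gains by switching.

(I, II) and (II, III)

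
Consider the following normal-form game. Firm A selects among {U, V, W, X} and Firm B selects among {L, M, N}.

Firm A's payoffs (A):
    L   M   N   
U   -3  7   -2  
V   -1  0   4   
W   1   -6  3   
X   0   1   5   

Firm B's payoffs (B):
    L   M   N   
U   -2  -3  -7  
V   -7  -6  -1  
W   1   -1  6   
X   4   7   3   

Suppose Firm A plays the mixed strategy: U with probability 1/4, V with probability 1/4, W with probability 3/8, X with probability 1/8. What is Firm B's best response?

Firm B's best reply maximizes expected payoff against the mix.
L: (1/4)·(-2) + (1/4)·(-7) + (3/8)·1 + (1/8)·4 = -11/8
M: (1/4)·(-3) + (1/4)·(-6) + (3/8)·(-1) + (1/8)·7 = -7/4
N: (1/4)·(-7) + (1/4)·(-1) + (3/8)·6 + (1/8)·3 = 5/8
Highest expected payoff is 5/8, from N.

N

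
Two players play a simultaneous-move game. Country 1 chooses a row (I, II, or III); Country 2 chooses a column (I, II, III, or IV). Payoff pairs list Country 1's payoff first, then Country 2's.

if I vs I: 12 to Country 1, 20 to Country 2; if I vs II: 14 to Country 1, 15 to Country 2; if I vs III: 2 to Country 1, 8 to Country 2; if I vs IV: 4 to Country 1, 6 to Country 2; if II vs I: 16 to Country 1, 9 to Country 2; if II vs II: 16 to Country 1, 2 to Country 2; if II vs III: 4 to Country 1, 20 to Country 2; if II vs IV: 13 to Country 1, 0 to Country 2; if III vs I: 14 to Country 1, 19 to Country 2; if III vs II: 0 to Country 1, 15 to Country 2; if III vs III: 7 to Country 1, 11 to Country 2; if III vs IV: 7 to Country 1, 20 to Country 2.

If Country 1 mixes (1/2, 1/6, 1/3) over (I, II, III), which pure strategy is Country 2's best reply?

Compute Country 2's expected payoff from each pure strategy against the given mix.
I: (1/2)·20 + (1/6)·9 + (1/3)·19 = 107/6
II: (1/2)·15 + (1/6)·2 + (1/3)·15 = 77/6
III: (1/2)·8 + (1/6)·20 + (1/3)·11 = 11
IV: (1/2)·6 + (1/6)·0 + (1/3)·20 = 29/3
Highest expected payoff is 107/6, from I.

I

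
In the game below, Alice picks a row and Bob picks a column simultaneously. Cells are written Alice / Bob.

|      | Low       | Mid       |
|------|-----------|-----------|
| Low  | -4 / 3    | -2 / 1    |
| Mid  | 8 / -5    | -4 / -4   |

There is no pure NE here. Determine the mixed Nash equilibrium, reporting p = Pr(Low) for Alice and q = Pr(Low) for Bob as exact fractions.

Each player's mixing probability is pinned down by making the *other* player indifferent.
Bob indifferent between Low and Mid: p·3 + (1−p)·(-5) = p·1 + (1−p)·(-4) ⟹ (-5) + 8p = (-4) + 5p ⟹ p = 1/3.
Alice indifferent between Low and Mid: q·(-4) + (1−q)·(-2) = q·8 + (1−q)·(-4) ⟹ (-2) + (-2)q = (-4) + 12q ⟹ q = 1/7.

p = 1/3, q = 1/7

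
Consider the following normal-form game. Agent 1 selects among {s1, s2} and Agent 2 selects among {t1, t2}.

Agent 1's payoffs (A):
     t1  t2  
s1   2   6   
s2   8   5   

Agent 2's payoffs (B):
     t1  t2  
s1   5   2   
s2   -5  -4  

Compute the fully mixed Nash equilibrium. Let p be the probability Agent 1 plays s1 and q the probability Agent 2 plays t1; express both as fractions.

Each player's mixing probability is pinned down by making the *other* player indifferent.
Agent 2 indifferent between t1 and t2: p·5 + (1−p)·(-5) = p·2 + (1−p)·(-4) ⟹ (-5) + 10p = (-4) + 6p ⟹ p = 1/4.
Agent 1 indifferent between s1 and s2: q·2 + (1−q)·6 = q·8 + (1−q)·5 ⟹ 6 + (-4)q = 5 + 3q ⟹ q = 1/7.

p = 1/4, q = 1/7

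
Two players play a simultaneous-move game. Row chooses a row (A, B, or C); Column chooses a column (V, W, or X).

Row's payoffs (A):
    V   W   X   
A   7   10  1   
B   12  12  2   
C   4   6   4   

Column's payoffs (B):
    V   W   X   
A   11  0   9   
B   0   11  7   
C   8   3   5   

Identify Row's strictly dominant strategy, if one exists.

Check whether one of Row's strategies beats all alternatives regardless of what the opponent does.
A is not dominant: against V, B gives 12 > 7.
B is not dominant: against X, C gives 4 > 2.
C is not dominant: against V, A gives 7 > 4.
No single strategy is best against every opponent action.

No strictly dominant strategy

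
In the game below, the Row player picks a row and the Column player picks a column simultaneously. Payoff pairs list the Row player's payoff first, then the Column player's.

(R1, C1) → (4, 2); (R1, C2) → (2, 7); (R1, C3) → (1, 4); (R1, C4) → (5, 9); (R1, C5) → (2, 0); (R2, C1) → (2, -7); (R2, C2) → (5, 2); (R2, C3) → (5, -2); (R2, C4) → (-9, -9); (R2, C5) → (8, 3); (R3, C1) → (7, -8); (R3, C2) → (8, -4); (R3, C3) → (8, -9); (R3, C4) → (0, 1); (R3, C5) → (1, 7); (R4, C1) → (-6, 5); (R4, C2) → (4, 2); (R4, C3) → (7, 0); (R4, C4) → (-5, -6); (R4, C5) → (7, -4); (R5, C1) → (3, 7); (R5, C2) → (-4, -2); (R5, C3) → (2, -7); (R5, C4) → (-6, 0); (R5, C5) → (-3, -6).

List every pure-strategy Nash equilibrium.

(R1, C4) and (R2, C5)

Find each player's best response to every opponent strategy; NE are the intersections.
The Row player's best responses — vs C1: R3 (payoff 7); vs C2: R3 (payoff 8); vs C3: R3 (payoff 8); vs C4: R1 (payoff 5); vs C5: R2 (payoff 8).
The Column player's best responses — vs R1: C4 (payoff 9); vs R2: C5 (payoff 3); vs R3: C5 (payoff 7); vs R4: C1 (payoff 5); vs R5: C1 (payoff 7).
Mutual best responses occur at (R1, C4) and (R2, C5); at each, neither player gains by switching.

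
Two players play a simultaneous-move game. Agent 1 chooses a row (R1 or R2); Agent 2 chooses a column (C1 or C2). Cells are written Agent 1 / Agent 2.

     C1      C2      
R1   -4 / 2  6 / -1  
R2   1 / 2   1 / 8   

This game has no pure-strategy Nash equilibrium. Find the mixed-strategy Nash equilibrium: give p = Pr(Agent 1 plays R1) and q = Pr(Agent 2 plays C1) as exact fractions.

p = 2/3, q = 1/2

In a mixed NE each player is indifferent between their pure strategies, so the opponent's mix sets the indifference.
Agent 2 indifferent between C1 and C2: p·2 + (1−p)·2 = p·(-1) + (1−p)·8 ⟹ 2 + 0p = 8 + (-9)p ⟹ p = 2/3.
Agent 1 indifferent between R1 and R2: q·(-4) + (1−q)·6 = q·1 + (1−q)·1 ⟹ 6 + (-10)q = 1 + 0q ⟹ q = 1/2.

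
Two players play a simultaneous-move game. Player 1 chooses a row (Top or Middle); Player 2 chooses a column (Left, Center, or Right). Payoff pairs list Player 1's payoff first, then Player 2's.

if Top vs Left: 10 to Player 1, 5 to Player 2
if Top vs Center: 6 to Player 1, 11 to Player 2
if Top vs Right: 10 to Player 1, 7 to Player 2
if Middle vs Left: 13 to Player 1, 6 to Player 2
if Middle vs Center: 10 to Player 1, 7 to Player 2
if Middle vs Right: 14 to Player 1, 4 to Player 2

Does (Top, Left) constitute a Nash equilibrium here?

Holding Player 2 at Left: Player 1 gets 10 from Top but could get 13 by switching to Middle. Player 1 has a profitable deviation.

No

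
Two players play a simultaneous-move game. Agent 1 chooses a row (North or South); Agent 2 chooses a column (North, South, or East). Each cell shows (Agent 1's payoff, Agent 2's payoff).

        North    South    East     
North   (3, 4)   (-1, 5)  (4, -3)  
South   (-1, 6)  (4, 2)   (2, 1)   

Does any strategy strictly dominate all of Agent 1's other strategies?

A strategy is strictly dominant if it gives Agent 1 a strictly higher payoff than every other strategy, against every choice by the opponent.
North is not dominant: against South, South gives 4 > -1.
South is not dominant: against North, North gives 3 > -1.
No single strategy is best against every opponent action.

None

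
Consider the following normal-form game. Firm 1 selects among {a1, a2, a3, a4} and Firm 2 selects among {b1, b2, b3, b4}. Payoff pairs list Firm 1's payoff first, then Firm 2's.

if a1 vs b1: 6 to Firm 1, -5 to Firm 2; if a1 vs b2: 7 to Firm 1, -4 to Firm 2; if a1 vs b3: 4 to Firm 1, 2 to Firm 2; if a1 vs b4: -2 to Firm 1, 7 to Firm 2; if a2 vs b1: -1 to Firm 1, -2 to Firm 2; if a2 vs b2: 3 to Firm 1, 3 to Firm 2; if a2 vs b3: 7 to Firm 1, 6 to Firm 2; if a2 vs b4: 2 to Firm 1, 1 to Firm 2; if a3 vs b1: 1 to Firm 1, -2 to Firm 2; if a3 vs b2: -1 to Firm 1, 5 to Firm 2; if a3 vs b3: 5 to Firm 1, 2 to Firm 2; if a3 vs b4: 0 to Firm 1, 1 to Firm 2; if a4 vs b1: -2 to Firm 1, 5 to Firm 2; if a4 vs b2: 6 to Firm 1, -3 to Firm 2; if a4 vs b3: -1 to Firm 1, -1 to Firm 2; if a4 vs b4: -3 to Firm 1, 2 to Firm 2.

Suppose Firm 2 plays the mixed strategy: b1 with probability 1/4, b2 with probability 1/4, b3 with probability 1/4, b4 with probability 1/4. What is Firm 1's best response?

a1

Compute Firm 1's expected payoff from each pure strategy against the given mix.
a1: (1/4)·6 + (1/4)·7 + (1/4)·4 + (1/4)·(-2) = 15/4
a2: (1/4)·(-1) + (1/4)·3 + (1/4)·7 + (1/4)·2 = 11/4
a3: (1/4)·1 + (1/4)·(-1) + (1/4)·5 + (1/4)·0 = 5/4
a4: (1/4)·(-2) + (1/4)·6 + (1/4)·(-1) + (1/4)·(-3) = 0
Highest expected payoff is 15/4, from a1.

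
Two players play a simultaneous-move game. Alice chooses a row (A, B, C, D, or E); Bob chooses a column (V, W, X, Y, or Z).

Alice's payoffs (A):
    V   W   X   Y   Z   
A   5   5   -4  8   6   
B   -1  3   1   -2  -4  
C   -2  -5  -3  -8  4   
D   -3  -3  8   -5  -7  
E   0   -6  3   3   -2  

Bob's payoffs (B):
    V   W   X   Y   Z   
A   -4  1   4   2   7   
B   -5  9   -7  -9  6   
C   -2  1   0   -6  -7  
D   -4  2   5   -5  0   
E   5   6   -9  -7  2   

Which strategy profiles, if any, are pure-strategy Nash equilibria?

A profile is a Nash equilibrium when each player is best-responding to the other.
Alice's best responses — vs V: A (payoff 5); vs W: A (payoff 5); vs X: D (payoff 8); vs Y: A (payoff 8); vs Z: A (payoff 6).
Bob's best responses — vs A: Z (payoff 7); vs B: W (payoff 9); vs C: W (payoff 1); vs D: X (payoff 5); vs E: W (payoff 6).
Mutual best responses occur at (A, Z) and (D, X); at each, neither player gains by switching.

(A, Z) and (D, X)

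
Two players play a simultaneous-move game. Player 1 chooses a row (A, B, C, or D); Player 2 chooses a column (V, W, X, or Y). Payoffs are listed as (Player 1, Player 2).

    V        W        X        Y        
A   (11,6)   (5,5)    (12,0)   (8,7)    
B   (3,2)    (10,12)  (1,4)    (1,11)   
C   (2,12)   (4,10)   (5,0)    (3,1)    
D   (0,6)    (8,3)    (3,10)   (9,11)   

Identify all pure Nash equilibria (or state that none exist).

(B, W) and (D, Y)

Find each player's best response to every opponent strategy; NE are the intersections.
Player 1's best responses — vs V: A (payoff 11); vs W: B (payoff 10); vs X: A (payoff 12); vs Y: D (payoff 9).
Player 2's best responses — vs A: Y (payoff 7); vs B: W (payoff 12); vs C: V (payoff 12); vs D: Y (payoff 11).
Mutual best responses occur at (B, W) and (D, Y); at each, neither player gains by switching.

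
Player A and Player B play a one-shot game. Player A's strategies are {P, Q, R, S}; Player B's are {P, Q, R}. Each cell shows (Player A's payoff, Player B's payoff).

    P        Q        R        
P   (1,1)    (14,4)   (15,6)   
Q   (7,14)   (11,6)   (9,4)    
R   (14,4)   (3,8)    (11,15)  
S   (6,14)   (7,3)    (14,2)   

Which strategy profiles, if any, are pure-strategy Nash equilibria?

(P, R)

A profile is a Nash equilibrium when each player is best-responding to the other.
Player A's best responses — vs P: R (payoff 14); vs Q: P (payoff 14); vs R: P (payoff 15).
Player B's best responses — vs P: R (payoff 6); vs Q: P (payoff 14); vs R: R (payoff 15); vs S: P (payoff 14).
The only mutual best response is (P, R); neither player gains by switching there.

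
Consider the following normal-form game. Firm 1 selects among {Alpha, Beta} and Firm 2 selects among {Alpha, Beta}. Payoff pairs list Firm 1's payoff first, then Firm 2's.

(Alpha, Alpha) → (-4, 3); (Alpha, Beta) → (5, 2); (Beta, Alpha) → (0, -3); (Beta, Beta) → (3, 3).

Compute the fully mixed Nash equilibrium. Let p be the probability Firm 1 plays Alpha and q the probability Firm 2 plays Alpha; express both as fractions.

p = 6/7, q = 1/3

In a mixed NE each player is indifferent between their pure strategies, so the opponent's mix sets the indifference.
Firm 2 indifferent between Alpha and Beta: p·3 + (1−p)·(-3) = p·2 + (1−p)·3 ⟹ (-3) + 6p = 3 + (-1)p ⟹ p = 6/7.
Firm 1 indifferent between Alpha and Beta: q·(-4) + (1−q)·5 = q·0 + (1−q)·3 ⟹ 5 + (-9)q = 3 + (-3)q ⟹ q = 1/3.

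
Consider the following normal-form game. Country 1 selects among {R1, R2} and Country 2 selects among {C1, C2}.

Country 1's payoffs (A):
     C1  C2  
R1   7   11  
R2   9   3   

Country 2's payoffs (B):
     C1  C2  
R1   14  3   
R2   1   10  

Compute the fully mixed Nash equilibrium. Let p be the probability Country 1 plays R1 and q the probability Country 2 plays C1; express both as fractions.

p = 9/20, q = 4/5

Each player's mixing probability is pinned down by making the *other* player indifferent.
Country 2 indifferent between C1 and C2: p·14 + (1−p)·1 = p·3 + (1−p)·10 ⟹ 1 + 13p = 10 + (-7)p ⟹ p = 9/20.
Country 1 indifferent between R1 and R2: q·7 + (1−q)·11 = q·9 + (1−q)·3 ⟹ 11 + (-4)q = 3 + 6q ⟹ q = 4/5.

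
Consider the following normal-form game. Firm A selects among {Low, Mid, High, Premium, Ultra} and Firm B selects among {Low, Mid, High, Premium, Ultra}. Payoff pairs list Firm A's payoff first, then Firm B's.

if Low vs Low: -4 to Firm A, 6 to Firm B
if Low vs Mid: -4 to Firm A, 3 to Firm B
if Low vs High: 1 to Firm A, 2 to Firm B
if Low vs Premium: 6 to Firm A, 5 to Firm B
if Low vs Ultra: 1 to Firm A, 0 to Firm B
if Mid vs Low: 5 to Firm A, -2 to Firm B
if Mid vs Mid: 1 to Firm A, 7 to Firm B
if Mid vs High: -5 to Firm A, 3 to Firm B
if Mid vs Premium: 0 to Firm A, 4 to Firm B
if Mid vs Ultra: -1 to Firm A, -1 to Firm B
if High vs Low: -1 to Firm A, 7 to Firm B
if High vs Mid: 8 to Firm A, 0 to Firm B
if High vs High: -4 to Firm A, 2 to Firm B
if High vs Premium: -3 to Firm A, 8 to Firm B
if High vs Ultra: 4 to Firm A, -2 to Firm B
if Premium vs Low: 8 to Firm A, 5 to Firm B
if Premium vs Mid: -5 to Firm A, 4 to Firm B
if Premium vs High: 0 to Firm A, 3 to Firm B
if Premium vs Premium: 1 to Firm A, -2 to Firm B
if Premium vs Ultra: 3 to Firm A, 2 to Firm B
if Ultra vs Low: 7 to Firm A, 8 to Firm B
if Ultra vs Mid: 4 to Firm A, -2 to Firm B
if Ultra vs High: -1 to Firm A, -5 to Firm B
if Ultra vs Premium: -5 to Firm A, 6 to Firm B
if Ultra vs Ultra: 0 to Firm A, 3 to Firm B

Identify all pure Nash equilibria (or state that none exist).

(Premium, Low)

A profile is a Nash equilibrium when each player is best-responding to the other.
Firm A's best responses — vs Low: Premium (payoff 8); vs Mid: High (payoff 8); vs High: Low (payoff 1); vs Premium: Low (payoff 6); vs Ultra: High (payoff 4).
Firm B's best responses — vs Low: Low (payoff 6); vs Mid: Mid (payoff 7); vs High: Premium (payoff 8); vs Premium: Low (payoff 5); vs Ultra: Low (payoff 8).
The only mutual best response is (Premium, Low); neither player gains by switching there.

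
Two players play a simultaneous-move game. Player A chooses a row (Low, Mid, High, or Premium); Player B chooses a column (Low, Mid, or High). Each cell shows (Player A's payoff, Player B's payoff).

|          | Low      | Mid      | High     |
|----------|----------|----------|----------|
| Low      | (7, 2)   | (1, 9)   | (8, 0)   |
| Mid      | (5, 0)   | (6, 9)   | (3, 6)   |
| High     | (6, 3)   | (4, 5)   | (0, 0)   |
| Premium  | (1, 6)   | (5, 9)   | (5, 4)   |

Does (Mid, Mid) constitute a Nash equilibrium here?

Yes

Holding Player B at Mid: Player A gets 6 from Mid, versus 1 from Low, 4 from High, 5 from Premium. No profitable deviation for Player A.
Holding Player A at Mid: Player B gets 9 from Mid, versus 0 from Low, 6 from High. No profitable deviation for Player B either.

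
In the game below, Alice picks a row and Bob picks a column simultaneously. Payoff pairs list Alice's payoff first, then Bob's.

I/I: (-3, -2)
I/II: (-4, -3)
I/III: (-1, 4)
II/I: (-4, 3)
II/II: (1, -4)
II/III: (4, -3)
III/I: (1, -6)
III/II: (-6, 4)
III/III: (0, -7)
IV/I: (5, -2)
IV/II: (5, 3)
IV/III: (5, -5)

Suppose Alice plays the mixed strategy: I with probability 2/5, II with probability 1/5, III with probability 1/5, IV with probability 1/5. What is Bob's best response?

II

Compute Bob's expected payoff from each pure strategy against the given mix.
I: (2/5)·(-2) + (1/5)·3 + (1/5)·(-6) + (1/5)·(-2) = -9/5
II: (2/5)·(-3) + (1/5)·(-4) + (1/5)·4 + (1/5)·3 = -3/5
III: (2/5)·4 + (1/5)·(-3) + (1/5)·(-7) + (1/5)·(-5) = -7/5
Highest expected payoff is -3/5, from II.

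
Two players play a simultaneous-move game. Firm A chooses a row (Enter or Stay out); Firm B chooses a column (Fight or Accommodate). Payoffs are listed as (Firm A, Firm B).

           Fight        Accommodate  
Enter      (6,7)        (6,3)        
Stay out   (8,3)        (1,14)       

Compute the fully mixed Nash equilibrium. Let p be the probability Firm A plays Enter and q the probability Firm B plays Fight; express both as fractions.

Each player's mixing probability is pinned down by making the *other* player indifferent.
Firm B indifferent between Fight and Accommodate: p·7 + (1−p)·3 = p·3 + (1−p)·14 ⟹ 3 + 4p = 14 + (-11)p ⟹ p = 11/15.
Firm A indifferent between Enter and Stay out: q·6 + (1−q)·6 = q·8 + (1−q)·1 ⟹ 6 + 0q = 1 + 7q ⟹ q = 5/7.

p = 11/15, q = 5/7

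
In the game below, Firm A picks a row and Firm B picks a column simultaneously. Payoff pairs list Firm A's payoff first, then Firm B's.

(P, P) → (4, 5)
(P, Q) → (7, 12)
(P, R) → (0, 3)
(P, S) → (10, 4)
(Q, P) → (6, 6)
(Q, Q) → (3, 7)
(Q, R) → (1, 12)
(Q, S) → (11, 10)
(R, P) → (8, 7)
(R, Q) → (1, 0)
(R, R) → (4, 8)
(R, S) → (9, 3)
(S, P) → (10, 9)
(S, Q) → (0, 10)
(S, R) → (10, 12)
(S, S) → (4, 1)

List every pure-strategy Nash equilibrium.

A profile is a Nash equilibrium when each player is best-responding to the other.
Firm A's best responses — vs P: S (payoff 10); vs Q: P (payoff 7); vs R: S (payoff 10); vs S: Q (payoff 11).
Firm B's best responses — vs P: Q (payoff 12); vs Q: R (payoff 12); vs R: R (payoff 8); vs S: R (payoff 12).
Mutual best responses occur at (P, Q) and (S, R); at each, neither player gains by switching.

(P, Q) and (S, R)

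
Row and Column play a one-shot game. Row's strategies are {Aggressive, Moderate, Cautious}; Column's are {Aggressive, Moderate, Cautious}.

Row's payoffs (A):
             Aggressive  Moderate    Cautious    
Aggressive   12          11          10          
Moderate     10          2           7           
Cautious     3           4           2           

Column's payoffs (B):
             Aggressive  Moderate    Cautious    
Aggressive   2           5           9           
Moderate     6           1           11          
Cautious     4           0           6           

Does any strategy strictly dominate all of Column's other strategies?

Check whether one of Column's strategies beats all alternatives regardless of what the opponent does.
Cautious strictly dominates: vs Aggressive: 9 > each of {2, 5}; vs Moderate: 11 > each of {6, 1}; vs Cautious: 6 > each of {4, 0}.

Cautious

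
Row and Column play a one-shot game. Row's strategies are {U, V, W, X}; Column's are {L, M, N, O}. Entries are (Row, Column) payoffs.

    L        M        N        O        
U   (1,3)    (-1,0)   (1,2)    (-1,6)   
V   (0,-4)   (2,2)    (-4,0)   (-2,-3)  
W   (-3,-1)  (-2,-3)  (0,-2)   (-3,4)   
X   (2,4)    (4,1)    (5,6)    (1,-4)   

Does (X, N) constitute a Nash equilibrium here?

Holding Column at N: Row gets 5 from X, versus 1 from U, -4 from V, 0 from W. No profitable deviation for Row.
Holding Row at X: Column gets 6 from N, versus 4 from L, 1 from M, -4 from O. No profitable deviation for Column either.

Yes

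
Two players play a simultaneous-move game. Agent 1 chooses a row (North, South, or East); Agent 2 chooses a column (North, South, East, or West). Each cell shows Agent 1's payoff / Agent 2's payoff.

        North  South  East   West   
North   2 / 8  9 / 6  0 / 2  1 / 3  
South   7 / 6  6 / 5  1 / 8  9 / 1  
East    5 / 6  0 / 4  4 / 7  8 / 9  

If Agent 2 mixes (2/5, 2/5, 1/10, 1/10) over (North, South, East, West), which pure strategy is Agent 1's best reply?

South

Compute Agent 1's expected payoff from each pure strategy against the given mix.
North: (2/5)·2 + (2/5)·9 + (1/10)·0 + (1/10)·1 = 9/2
South: (2/5)·7 + (2/5)·6 + (1/10)·1 + (1/10)·9 = 31/5
East: (2/5)·5 + (2/5)·0 + (1/10)·4 + (1/10)·8 = 16/5
Highest expected payoff is 31/5, from South.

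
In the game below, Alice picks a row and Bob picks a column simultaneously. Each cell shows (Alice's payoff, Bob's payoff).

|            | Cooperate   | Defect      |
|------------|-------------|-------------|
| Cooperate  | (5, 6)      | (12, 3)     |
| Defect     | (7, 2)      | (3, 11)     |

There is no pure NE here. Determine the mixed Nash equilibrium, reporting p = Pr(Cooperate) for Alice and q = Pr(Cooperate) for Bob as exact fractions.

p = 3/4, q = 9/11

In a mixed NE each player is indifferent between their pure strategies, so the opponent's mix sets the indifference.
Bob indifferent between Cooperate and Defect: p·6 + (1−p)·2 = p·3 + (1−p)·11 ⟹ 2 + 4p = 11 + (-8)p ⟹ p = 3/4.
Alice indifferent between Cooperate and Defect: q·5 + (1−q)·12 = q·7 + (1−q)·3 ⟹ 12 + (-7)q = 3 + 4q ⟹ q = 9/11.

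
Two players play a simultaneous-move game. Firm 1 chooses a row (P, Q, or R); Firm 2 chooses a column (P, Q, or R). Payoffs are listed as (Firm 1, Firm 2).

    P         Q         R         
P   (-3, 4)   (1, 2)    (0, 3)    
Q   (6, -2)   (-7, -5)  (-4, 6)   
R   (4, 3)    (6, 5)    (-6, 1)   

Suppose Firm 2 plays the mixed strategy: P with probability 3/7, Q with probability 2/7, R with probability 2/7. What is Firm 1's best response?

Firm 1's best reply maximizes expected payoff against the mix.
P: (3/7)·(-3) + (2/7)·1 + (2/7)·0 = -1
Q: (3/7)·6 + (2/7)·(-7) + (2/7)·(-4) = -4/7
R: (3/7)·4 + (2/7)·6 + (2/7)·(-6) = 12/7
Highest expected payoff is 12/7, from R.

R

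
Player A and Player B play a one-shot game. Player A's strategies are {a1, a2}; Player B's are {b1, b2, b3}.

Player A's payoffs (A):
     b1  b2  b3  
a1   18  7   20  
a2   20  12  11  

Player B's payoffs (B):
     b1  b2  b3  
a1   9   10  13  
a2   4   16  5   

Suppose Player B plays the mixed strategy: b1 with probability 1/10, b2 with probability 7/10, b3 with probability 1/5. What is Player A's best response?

Player A's best reply maximizes expected payoff against the mix.
a1: (1/10)·18 + (7/10)·7 + (1/5)·20 = 107/10
a2: (1/10)·20 + (7/10)·12 + (1/5)·11 = 63/5
Highest expected payoff is 63/5, from a2.

a2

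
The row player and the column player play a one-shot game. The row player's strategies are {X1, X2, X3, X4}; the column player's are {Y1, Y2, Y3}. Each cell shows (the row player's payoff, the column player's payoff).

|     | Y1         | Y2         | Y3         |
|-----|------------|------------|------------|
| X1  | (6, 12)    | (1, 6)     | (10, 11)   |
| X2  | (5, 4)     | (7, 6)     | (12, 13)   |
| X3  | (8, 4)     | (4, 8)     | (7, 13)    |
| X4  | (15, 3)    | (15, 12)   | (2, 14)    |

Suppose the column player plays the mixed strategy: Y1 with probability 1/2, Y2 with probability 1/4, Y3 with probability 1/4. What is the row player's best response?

The row player's best reply maximizes expected payoff against the mix.
X1: (1/2)·6 + (1/4)·1 + (1/4)·10 = 23/4
X2: (1/2)·5 + (1/4)·7 + (1/4)·12 = 29/4
X3: (1/2)·8 + (1/4)·4 + (1/4)·7 = 27/4
X4: (1/2)·15 + (1/4)·15 + (1/4)·2 = 47/4
Highest expected payoff is 47/4, from X4.

X4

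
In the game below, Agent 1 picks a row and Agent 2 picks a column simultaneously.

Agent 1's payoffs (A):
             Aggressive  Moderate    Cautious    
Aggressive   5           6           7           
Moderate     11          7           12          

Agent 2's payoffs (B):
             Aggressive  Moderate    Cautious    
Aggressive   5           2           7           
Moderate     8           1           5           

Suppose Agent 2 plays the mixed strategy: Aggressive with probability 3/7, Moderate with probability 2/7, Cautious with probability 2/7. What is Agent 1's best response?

Moderate

Compute Agent 1's expected payoff from each pure strategy against the given mix.
Aggressive: (3/7)·5 + (2/7)·6 + (2/7)·7 = 41/7
Moderate: (3/7)·11 + (2/7)·7 + (2/7)·12 = 71/7
Highest expected payoff is 71/7, from Moderate.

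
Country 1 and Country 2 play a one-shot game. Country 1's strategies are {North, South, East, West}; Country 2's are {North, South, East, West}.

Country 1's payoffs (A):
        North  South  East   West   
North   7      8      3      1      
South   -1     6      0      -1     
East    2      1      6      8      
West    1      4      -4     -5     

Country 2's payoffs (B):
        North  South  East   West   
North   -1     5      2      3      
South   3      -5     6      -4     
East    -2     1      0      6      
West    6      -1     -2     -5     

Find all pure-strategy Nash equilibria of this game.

(North, South) and (East, West)

Find each player's best response to every opponent strategy; NE are the intersections.
Country 1's best responses — vs North: North (payoff 7); vs South: North (payoff 8); vs East: East (payoff 6); vs West: East (payoff 8).
Country 2's best responses — vs North: South (payoff 5); vs South: East (payoff 6); vs East: West (payoff 6); vs West: North (payoff 6).
Mutual best responses occur at (North, South) and (East, West); at each, neither player gains by switching.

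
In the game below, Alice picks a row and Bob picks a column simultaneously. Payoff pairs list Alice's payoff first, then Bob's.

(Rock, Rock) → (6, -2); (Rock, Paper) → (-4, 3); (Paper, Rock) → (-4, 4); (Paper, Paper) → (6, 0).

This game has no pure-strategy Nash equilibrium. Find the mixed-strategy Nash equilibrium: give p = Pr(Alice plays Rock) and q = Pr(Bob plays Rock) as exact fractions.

p = 4/9, q = 1/2

In a mixed NE each player is indifferent between their pure strategies, so the opponent's mix sets the indifference.
Bob indifferent between Rock and Paper: p·(-2) + (1−p)·4 = p·3 + (1−p)·0 ⟹ 4 + (-6)p = 0 + 3p ⟹ p = 4/9.
Alice indifferent between Rock and Paper: q·6 + (1−q)·(-4) = q·(-4) + (1−q)·6 ⟹ (-4) + 10q = 6 + (-10)q ⟹ q = 1/2.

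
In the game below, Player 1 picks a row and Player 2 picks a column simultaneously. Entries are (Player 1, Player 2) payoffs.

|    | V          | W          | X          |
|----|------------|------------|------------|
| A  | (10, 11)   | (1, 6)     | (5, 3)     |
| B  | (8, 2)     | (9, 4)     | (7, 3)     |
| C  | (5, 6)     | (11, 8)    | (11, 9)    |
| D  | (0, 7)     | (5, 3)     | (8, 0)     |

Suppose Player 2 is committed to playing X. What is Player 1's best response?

With Player 2 fixed at X, Player 1's payoffs are: A → 5, B → 7, C → 11, D → 8.
The maximum is 11, achieved by C.

C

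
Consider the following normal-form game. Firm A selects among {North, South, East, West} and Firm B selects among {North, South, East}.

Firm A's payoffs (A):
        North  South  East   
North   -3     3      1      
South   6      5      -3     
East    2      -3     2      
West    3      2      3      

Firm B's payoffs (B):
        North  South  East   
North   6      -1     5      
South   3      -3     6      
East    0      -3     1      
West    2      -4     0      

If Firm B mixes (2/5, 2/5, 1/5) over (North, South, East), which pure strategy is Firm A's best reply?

Compute Firm A's expected payoff from each pure strategy against the given mix.
North: (2/5)·(-3) + (2/5)·3 + (1/5)·1 = 1/5
South: (2/5)·6 + (2/5)·5 + (1/5)·(-3) = 19/5
East: (2/5)·2 + (2/5)·(-3) + (1/5)·2 = 0
West: (2/5)·3 + (2/5)·2 + (1/5)·3 = 13/5
Highest expected payoff is 19/5, from South.

South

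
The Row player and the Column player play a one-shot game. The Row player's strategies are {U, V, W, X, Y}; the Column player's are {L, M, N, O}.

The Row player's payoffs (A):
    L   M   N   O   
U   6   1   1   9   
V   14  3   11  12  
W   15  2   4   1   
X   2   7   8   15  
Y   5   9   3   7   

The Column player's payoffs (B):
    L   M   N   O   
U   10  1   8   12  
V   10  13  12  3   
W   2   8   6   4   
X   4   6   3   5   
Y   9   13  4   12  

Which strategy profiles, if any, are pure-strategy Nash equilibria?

Find each player's best response to every opponent strategy; NE are the intersections.
The Row player's best responses — vs L: W (payoff 15); vs M: Y (payoff 9); vs N: V (payoff 11); vs O: X (payoff 15).
The Column player's best responses — vs U: O (payoff 12); vs V: M (payoff 13); vs W: M (payoff 8); vs X: M (payoff 6); vs Y: M (payoff 13).
The only mutual best response is (Y, M); neither player gains by switching there.

(Y, M)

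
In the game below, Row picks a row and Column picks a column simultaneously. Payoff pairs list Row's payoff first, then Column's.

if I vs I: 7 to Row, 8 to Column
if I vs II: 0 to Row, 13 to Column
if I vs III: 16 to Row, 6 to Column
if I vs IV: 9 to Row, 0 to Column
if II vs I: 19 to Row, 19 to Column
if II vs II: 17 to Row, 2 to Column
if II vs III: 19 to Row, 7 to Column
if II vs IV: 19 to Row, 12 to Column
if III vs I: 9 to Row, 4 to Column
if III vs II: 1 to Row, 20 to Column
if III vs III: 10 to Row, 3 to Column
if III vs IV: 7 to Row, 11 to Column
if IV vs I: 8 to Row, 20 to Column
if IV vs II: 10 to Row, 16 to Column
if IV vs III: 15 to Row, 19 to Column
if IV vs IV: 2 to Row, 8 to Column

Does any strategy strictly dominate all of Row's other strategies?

II

Check whether one of Row's strategies beats all alternatives regardless of what the opponent does.
II strictly dominates: vs I: 19 > each of {7, 9, 8}; vs II: 17 > each of {0, 1, 10}; vs III: 19 > each of {16, 10, 15}; vs IV: 19 > each of {9, 7, 2}.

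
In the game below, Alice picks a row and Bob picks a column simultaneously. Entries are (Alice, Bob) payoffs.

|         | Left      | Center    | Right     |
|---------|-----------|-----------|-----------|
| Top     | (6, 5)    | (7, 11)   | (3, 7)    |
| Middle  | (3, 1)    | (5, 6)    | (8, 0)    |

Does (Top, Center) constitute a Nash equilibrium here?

Yes

Holding Bob at Center: Alice gets 7 from Top, versus 5 from Middle. No profitable deviation for Alice.
Holding Alice at Top: Bob gets 11 from Center, versus 5 from Left, 7 from Right. No profitable deviation for Bob either.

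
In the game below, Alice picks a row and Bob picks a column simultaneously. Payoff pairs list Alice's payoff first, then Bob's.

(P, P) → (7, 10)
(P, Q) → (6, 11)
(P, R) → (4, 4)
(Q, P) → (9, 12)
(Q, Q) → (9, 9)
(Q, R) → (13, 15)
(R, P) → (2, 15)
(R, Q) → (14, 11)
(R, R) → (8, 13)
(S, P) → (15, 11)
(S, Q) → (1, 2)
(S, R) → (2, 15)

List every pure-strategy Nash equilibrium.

Check mutual best responses: a cell is a NE iff neither player can gain by unilaterally deviating.
Alice's best responses — vs P: S (payoff 15); vs Q: R (payoff 14); vs R: Q (payoff 13).
Bob's best responses — vs P: Q (payoff 11); vs Q: R (payoff 15); vs R: P (payoff 15); vs S: R (payoff 15).
The only mutual best response is (Q, R); neither player gains by switching there.

(Q, R)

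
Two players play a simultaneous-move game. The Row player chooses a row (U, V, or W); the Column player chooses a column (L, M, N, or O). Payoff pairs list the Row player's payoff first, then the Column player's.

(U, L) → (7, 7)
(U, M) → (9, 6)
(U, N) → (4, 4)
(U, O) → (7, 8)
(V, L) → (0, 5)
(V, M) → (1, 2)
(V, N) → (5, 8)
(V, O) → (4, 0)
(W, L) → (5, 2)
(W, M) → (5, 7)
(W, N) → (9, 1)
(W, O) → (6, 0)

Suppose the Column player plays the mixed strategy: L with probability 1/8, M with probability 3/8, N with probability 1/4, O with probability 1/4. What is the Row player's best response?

The Row player's best reply maximizes expected payoff against the mix.
U: (1/8)·7 + (3/8)·9 + (1/4)·4 + (1/4)·7 = 7
V: (1/8)·0 + (3/8)·1 + (1/4)·5 + (1/4)·4 = 21/8
W: (1/8)·5 + (3/8)·5 + (1/4)·9 + (1/4)·6 = 25/4
Highest expected payoff is 7, from U.

U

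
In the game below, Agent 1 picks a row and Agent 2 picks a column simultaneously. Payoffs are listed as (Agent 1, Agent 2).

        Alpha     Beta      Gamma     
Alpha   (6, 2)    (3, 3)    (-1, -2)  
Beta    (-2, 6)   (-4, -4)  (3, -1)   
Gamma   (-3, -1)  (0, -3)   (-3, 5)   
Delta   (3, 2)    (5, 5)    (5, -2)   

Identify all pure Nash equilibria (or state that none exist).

Find each player's best response to every opponent strategy; NE are the intersections.
Agent 1's best responses — vs Alpha: Alpha (payoff 6); vs Beta: Delta (payoff 5); vs Gamma: Delta (payoff 5).
Agent 2's best responses — vs Alpha: Beta (payoff 3); vs Beta: Alpha (payoff 6); vs Gamma: Gamma (payoff 5); vs Delta: Beta (payoff 5).
The only mutual best response is (Delta, Beta); neither player gains by switching there.

(Delta, Beta)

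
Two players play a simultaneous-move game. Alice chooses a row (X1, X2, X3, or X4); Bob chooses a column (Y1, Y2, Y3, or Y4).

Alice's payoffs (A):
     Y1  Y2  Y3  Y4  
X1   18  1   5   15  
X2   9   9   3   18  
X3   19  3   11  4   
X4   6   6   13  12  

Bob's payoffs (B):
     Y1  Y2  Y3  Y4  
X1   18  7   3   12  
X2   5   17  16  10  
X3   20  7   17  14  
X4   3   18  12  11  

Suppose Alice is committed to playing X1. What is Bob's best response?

With Alice fixed at X1, Bob's payoffs are: Y1 → 18, Y2 → 7, Y3 → 3, Y4 → 12.
The maximum is 18, achieved by Y1.

Y1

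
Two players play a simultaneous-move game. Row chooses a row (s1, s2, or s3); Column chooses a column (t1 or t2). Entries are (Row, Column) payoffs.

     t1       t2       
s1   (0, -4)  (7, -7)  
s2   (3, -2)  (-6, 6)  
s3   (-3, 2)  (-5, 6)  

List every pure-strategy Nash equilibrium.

There is no pure-strategy Nash equilibrium

Find each player's best response to every opponent strategy; NE are the intersections.
Row's best responses — vs t1: s2 (payoff 3); vs t2: s1 (payoff 7).
Column's best responses — vs s1: t1 (payoff -4); vs s2: t2 (payoff 6); vs s3: t2 (payoff 6).
No cell has both players best-responding. For instance, Row's best reply to t1 is s2, but against s2 Column prefers t2 over t1.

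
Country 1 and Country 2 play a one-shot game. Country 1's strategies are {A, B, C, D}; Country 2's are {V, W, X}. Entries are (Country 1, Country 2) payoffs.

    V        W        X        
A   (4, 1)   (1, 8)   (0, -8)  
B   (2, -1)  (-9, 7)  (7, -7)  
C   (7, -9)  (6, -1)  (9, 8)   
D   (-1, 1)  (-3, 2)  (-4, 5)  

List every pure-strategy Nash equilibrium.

Find each player's best response to every opponent strategy; NE are the intersections.
Country 1's best responses — vs V: C (payoff 7); vs W: C (payoff 6); vs X: C (payoff 9).
Country 2's best responses — vs A: W (payoff 8); vs B: W (payoff 7); vs C: X (payoff 8); vs D: X (payoff 5).
The only mutual best response is (C, X); neither player gains by switching there.

(C, X)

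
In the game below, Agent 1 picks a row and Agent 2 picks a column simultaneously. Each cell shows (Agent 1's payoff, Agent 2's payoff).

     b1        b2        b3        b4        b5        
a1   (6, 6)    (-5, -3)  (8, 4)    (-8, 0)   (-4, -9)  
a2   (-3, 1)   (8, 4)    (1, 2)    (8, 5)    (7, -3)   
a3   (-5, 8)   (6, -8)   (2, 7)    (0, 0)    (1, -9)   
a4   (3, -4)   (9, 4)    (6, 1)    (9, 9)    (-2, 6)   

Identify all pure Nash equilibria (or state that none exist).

(a1, b1) and (a4, b4)

A profile is a Nash equilibrium when each player is best-responding to the other.
Agent 1's best responses — vs b1: a1 (payoff 6); vs b2: a4 (payoff 9); vs b3: a1 (payoff 8); vs b4: a4 (payoff 9); vs b5: a2 (payoff 7).
Agent 2's best responses — vs a1: b1 (payoff 6); vs a2: b4 (payoff 5); vs a3: b1 (payoff 8); vs a4: b4 (payoff 9).
Mutual best responses occur at (a1, b1) and (a4, b4); at each, neither player gains by switching.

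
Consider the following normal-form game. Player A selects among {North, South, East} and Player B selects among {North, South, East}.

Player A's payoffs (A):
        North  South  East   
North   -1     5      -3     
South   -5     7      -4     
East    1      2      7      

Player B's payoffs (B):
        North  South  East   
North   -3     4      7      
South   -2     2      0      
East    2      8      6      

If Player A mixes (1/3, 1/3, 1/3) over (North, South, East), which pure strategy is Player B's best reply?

South

Compute Player B's expected payoff from each pure strategy against the given mix.
North: (1/3)·(-3) + (1/3)·(-2) + (1/3)·2 = -1
South: (1/3)·4 + (1/3)·2 + (1/3)·8 = 14/3
East: (1/3)·7 + (1/3)·0 + (1/3)·6 = 13/3
Highest expected payoff is 14/3, from South.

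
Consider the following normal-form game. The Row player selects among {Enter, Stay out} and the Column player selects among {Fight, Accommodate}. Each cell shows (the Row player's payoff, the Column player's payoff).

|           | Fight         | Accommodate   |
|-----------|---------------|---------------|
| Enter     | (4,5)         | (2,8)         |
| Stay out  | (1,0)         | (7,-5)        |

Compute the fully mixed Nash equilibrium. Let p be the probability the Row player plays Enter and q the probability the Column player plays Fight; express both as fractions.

In a mixed NE each player is indifferent between their pure strategies, so the opponent's mix sets the indifference.
The Column player indifferent between Fight and Accommodate: p·5 + (1−p)·0 = p·8 + (1−p)·(-5) ⟹ 0 + 5p = (-5) + 13p ⟹ p = 5/8.
The Row player indifferent between Enter and Stay out: q·4 + (1−q)·2 = q·1 + (1−q)·7 ⟹ 2 + 2q = 7 + (-6)q ⟹ q = 5/8.

p = 5/8, q = 5/8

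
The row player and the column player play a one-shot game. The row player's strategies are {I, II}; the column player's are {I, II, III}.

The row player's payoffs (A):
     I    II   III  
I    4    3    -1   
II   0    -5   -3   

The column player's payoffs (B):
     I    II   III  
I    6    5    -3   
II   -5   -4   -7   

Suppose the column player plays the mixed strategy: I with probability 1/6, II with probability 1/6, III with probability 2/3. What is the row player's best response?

I

Compute the row player's expected payoff from each pure strategy against the given mix.
I: (1/6)·4 + (1/6)·3 + (2/3)·(-1) = 1/2
II: (1/6)·0 + (1/6)·(-5) + (2/3)·(-3) = -17/6
Highest expected payoff is 1/2, from I.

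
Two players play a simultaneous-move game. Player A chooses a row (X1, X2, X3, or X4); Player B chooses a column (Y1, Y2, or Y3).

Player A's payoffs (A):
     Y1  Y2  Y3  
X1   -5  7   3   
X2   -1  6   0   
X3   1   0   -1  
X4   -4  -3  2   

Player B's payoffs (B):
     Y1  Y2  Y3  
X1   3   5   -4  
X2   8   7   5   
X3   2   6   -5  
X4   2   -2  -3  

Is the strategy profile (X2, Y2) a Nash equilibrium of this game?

No

Holding Player B at Y2: Player A gets 6 from X2 but could get 7 by switching to X1. Player A has a profitable deviation.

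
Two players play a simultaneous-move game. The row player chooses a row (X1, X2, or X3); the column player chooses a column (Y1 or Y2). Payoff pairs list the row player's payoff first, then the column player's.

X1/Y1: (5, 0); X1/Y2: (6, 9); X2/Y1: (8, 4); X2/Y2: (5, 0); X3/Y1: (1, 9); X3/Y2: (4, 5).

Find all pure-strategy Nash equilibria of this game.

(X1, Y2) and (X2, Y1)

A profile is a Nash equilibrium when each player is best-responding to the other.
The row player's best responses — vs Y1: X2 (payoff 8); vs Y2: X1 (payoff 6).
The column player's best responses — vs X1: Y2 (payoff 9); vs X2: Y1 (payoff 4); vs X3: Y1 (payoff 9).
Mutual best responses occur at (X1, Y2) and (X2, Y1); at each, neither player gains by switching.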